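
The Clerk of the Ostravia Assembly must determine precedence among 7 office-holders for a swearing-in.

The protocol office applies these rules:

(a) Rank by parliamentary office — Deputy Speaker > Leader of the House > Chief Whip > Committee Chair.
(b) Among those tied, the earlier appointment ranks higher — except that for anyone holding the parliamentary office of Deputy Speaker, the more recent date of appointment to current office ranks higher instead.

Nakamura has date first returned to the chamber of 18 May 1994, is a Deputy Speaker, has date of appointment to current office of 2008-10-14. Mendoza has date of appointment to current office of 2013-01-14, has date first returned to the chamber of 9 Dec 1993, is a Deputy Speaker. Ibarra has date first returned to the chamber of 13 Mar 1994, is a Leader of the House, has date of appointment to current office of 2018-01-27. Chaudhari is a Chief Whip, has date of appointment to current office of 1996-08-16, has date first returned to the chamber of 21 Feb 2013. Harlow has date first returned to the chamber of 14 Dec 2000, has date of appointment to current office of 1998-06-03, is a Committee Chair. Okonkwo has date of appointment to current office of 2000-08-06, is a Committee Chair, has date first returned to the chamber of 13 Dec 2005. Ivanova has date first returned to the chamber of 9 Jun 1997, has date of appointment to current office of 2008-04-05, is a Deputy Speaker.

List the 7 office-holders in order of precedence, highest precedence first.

By parliamentary office: Mendoza, Nakamura and Ivanova (Deputy Speaker); then Ibarra (Leader of the House); then Chaudhari (Chief Whip); then Harlow and Okonkwo (Committee Chair).
Among Mendoza, Nakamura and Ivanova, by date of appointment to current office (later first) (reversed rule for this group): Mendoza (2013-01-14) before Nakamura (2008-10-14) before Ivanova (2008-04-05).
Among Harlow and Okonkwo, by date of appointment to current office (earlier first): Harlow (1998-06-03) before Okonkwo (2000-08-06).
Full order: Mendoza, Nakamura, Ivanova, Ibarra, Chaudhari, Harlow, Okonkwo.

Mendoza, Nakamura, Ivanova, Ibarra, Chaudhari, Harlow, Okonkwo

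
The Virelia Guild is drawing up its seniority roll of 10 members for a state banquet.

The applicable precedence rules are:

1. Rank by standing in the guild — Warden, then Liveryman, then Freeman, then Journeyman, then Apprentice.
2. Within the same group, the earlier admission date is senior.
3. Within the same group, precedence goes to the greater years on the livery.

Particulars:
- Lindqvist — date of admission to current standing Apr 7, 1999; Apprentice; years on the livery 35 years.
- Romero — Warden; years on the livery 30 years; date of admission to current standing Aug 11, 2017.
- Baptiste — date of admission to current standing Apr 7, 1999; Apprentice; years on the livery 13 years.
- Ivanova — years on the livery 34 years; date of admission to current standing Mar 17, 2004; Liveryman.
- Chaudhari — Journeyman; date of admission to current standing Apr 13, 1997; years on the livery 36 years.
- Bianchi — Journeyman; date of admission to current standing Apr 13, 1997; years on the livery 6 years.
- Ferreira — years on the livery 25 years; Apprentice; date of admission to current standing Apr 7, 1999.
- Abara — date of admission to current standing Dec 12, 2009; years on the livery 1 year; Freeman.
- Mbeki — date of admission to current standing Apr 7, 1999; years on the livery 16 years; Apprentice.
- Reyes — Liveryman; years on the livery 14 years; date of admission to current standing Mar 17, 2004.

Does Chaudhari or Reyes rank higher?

Reyes

By standing in the guild: Romero (Warden); then Ivanova and Reyes (Liveryman); then Abara (Freeman); then Chaudhari and Bianchi (Journeyman); then Lindqvist, Ferreira, Mbeki and Baptiste (Apprentice).
Ivanova and Reyes both have date of admission to current standing Mar 17, 2004, so the next rule applies.
Among Ivanova and Reyes, by years on the livery (higher first): Ivanova (34 years) before Reyes (14 years).
Chaudhari and Bianchi both have date of admission to current standing Apr 13, 1997, so the next rule applies.
Among Chaudhari and Bianchi, by years on the livery (higher first): Chaudhari (36 years) before Bianchi (6 years).
Lindqvist, Ferreira, Mbeki and Baptiste all have date of admission to current standing Apr 7, 1999, so the next rule applies.
Among Lindqvist, Ferreira, Mbeki and Baptiste, by years on the livery (higher first): Lindqvist (35 years) before Ferreira (25 years) before Mbeki (16 years) before Baptiste (13 years).
So Reyes takes precedence.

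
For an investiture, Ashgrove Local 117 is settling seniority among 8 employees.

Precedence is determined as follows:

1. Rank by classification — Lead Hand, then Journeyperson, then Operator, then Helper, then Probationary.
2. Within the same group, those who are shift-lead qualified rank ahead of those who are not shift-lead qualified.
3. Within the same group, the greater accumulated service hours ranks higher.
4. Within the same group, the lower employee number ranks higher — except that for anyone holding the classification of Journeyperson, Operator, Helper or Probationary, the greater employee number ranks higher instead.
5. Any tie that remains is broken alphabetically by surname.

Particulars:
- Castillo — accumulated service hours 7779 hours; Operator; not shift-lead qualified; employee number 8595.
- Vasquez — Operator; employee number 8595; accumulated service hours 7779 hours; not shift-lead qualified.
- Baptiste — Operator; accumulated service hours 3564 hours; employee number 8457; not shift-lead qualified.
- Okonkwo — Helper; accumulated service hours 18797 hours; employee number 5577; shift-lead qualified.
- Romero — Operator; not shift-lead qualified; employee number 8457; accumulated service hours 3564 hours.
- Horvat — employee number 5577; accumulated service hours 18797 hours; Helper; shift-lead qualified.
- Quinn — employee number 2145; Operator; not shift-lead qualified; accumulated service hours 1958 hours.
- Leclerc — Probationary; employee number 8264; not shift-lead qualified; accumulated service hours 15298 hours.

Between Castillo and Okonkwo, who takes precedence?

Castillo

By classification: Castillo, Vasquez, Baptiste, Romero and Quinn (Operator); then Horvat and Okonkwo (Helper); then Leclerc (Probationary).
Castillo, Vasquez, Baptiste, Romero and Quinn are each not shift-lead qualified, so the next rule applies.
Among Castillo, Vasquez, Baptiste, Romero and Quinn, by accumulated service hours (higher first): Castillo and Vasquez (7779 hours) before Baptiste and Romero (3564 hours) before Quinn (1958 hours).
Castillo and Vasquez both have employee number 8595, so the next rule applies.
Among Castillo and Vasquez, alphabetically by surname: Castillo before Vasquez.
Baptiste and Romero both have employee number 8457, so the next rule applies.
Among Baptiste and Romero, alphabetically by surname: Baptiste before Romero.
Horvat and Okonkwo are each shift-lead qualified, so the next rule applies.
Horvat and Okonkwo both have accumulated service hours 18797 hours, so the next rule applies.
Horvat and Okonkwo both have employee number 5577, so the next rule applies.
Among Horvat and Okonkwo, alphabetically by surname: Horvat before Okonkwo.
So Castillo takes precedence.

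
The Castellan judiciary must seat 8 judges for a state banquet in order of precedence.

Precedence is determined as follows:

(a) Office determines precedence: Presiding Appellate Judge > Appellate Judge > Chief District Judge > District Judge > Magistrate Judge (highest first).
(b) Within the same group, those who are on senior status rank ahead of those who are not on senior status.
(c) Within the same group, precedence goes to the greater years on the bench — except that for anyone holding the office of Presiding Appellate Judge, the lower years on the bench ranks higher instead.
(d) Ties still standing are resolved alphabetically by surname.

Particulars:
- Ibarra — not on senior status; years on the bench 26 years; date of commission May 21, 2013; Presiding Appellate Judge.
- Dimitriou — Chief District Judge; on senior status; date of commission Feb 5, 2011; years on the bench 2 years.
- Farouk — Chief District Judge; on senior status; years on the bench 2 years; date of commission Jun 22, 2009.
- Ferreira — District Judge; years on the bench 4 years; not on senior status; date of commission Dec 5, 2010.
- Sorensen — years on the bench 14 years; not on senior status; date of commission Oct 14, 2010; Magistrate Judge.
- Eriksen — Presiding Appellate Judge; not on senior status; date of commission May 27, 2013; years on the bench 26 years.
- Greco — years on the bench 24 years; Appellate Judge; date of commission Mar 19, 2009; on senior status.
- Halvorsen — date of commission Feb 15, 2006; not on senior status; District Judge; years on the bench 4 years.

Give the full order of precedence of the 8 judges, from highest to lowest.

Eriksen, Ibarra, Greco, Dimitriou, Farouk, Ferreira, Halvorsen, Sorensen

By office: Eriksen and Ibarra (Presiding Appellate Judge); then Greco (Appellate Judge); then Dimitriou and Farouk (Chief District Judge); then Ferreira and Halvorsen (District Judge); then Sorensen (Magistrate Judge).
Eriksen and Ibarra are each not on senior status, so the next rule applies.
Eriksen and Ibarra both have years on the bench 26 years, so the next rule applies.
Among Eriksen and Ibarra, alphabetically by surname: Eriksen before Ibarra.
Dimitriou and Farouk are each on senior status, so the next rule applies.
Dimitriou and Farouk both have years on the bench 2 years, so the next rule applies.
Among Dimitriou and Farouk, alphabetically by surname: Dimitriou before Farouk.
Ferreira and Halvorsen are each not on senior status, so the next rule applies.
Ferreira and Halvorsen both have years on the bench 4 years, so the next rule applies.
Among Ferreira and Halvorsen, alphabetically by surname: Ferreira before Halvorsen.
Full order: Eriksen, Ibarra, Greco, Dimitriou, Farouk, Ferreira, Halvorsen, Sorensen.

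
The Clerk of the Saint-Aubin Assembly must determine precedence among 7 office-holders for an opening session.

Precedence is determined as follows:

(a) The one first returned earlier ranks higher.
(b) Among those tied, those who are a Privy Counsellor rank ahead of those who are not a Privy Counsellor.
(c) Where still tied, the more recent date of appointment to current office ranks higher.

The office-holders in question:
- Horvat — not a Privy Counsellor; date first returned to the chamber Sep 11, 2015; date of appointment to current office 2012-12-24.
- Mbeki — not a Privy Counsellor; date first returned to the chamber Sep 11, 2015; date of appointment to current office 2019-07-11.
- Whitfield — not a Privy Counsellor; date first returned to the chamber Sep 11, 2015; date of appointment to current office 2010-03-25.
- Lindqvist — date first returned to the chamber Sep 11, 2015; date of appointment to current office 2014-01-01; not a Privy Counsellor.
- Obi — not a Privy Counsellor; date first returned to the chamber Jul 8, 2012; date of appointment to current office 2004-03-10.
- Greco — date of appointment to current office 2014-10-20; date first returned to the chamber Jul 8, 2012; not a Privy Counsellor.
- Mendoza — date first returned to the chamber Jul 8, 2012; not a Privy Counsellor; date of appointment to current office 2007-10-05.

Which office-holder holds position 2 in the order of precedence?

Mendoza

By date first returned to the chamber (earlier first): Greco, Mendoza and Obi (each Jul 8, 2012); then Mbeki, Lindqvist, Horvat and Whitfield (each Sep 11, 2015).
Greco, Mendoza and Obi are each not a Privy Counsellor, so the next rule applies.
Among Greco, Mendoza and Obi, by date of appointment to current office (later first): Greco (2014-10-20) before Mendoza (2007-10-05) before Obi (2004-03-10).
Mbeki, Lindqvist, Horvat and Whitfield are each not a Privy Counsellor, so the next rule applies.
Among Mbeki, Lindqvist, Horvat and Whitfield, by date of appointment to current office (later first): Mbeki (2019-07-11) before Lindqvist (2014-01-01) before Horvat (2012-12-24) before Whitfield (2010-03-25).
Order: Greco, Mendoza, Obi, Mbeki, Lindqvist, Horvat, Whitfield.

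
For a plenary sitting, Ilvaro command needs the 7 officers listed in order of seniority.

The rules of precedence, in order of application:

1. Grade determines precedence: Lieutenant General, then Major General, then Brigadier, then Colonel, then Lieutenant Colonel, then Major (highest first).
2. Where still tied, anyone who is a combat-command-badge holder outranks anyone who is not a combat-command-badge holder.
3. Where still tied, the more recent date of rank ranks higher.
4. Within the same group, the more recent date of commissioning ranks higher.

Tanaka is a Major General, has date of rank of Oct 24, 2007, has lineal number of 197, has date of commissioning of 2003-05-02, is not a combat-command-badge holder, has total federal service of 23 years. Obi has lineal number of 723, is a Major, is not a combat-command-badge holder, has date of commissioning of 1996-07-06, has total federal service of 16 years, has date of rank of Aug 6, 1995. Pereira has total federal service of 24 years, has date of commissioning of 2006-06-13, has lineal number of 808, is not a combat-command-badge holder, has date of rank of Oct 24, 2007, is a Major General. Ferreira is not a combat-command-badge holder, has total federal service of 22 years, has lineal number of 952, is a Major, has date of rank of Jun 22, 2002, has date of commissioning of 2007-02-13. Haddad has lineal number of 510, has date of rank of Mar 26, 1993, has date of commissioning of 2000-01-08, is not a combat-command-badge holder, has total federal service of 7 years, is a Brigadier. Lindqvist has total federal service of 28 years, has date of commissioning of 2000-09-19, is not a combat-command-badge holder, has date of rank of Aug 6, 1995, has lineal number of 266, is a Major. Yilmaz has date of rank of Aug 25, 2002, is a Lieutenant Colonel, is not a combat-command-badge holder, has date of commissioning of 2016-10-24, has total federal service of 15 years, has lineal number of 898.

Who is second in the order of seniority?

By grade: Pereira and Tanaka (Major General); then Haddad (Brigadier); then Yilmaz (Lieutenant Colonel); then Ferreira, Lindqvist and Obi (Major).
Pereira and Tanaka are each not a combat-command-badge holder, so the next rule applies.
Pereira and Tanaka both have date of rank Oct 24, 2007, so the next rule applies.
Among Pereira and Tanaka, by date of commissioning (later first): Pereira (2006-06-13) before Tanaka (2003-05-02).
Ferreira, Lindqvist and Obi are each not a combat-command-badge holder, so the next rule applies.
Among Ferreira, Lindqvist and Obi, by date of rank (later first): Ferreira (Jun 22, 2002) before Lindqvist and Obi (Aug 6, 1995).
Among Lindqvist and Obi, by date of commissioning (later first): Lindqvist (2000-09-19) before Obi (1996-07-06).
Order: Pereira, Tanaka, Haddad, Yilmaz, Ferreira, Lindqvist, Obi.

Tanaka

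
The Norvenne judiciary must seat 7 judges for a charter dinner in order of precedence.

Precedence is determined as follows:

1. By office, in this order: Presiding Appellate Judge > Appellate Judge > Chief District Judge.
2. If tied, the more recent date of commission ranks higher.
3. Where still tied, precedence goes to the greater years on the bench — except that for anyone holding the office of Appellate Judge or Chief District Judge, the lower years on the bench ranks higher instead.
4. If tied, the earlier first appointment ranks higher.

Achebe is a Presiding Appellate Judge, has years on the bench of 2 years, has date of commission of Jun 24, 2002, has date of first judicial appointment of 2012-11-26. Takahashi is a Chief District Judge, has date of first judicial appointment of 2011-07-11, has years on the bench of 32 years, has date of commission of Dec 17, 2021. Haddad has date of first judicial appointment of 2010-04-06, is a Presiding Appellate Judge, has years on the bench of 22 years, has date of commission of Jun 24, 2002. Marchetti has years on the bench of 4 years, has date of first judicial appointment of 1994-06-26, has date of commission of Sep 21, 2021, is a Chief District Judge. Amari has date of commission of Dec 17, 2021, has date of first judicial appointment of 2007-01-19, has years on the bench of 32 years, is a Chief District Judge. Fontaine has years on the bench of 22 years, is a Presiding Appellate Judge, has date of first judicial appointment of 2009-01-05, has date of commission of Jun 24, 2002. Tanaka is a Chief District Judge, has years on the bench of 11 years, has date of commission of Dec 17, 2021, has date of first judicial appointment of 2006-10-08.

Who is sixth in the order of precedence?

By office: Fontaine, Haddad and Achebe (Presiding Appellate Judge); then Tanaka, Amari, Takahashi and Marchetti (Chief District Judge).
Fontaine, Haddad and Achebe all have date of commission Jun 24, 2002, so the next rule applies.
Among Fontaine, Haddad and Achebe, by years on the bench (higher first): Fontaine and Haddad (22 years) before Achebe (2 years).
Among Fontaine and Haddad, by date of first judicial appointment (earlier first): Fontaine (2009-01-05) before Haddad (2010-04-06).
Among Tanaka, Amari, Takahashi and Marchetti, by date of commission (later first): Tanaka, Amari and Takahashi (Dec 17, 2021) before Marchetti (Sep 21, 2021).
Among Tanaka, Amari and Takahashi, by years on the bench (lower first) (reversed rule for this group): Tanaka (11 years) before Amari and Takahashi (32 years).
Among Amari and Takahashi, by date of first judicial appointment (earlier first): Amari (2007-01-19) before Takahashi (2011-07-11).
Order: Fontaine, Haddad, Achebe, Tanaka, Amari, Takahashi, Marchetti.

Takahashi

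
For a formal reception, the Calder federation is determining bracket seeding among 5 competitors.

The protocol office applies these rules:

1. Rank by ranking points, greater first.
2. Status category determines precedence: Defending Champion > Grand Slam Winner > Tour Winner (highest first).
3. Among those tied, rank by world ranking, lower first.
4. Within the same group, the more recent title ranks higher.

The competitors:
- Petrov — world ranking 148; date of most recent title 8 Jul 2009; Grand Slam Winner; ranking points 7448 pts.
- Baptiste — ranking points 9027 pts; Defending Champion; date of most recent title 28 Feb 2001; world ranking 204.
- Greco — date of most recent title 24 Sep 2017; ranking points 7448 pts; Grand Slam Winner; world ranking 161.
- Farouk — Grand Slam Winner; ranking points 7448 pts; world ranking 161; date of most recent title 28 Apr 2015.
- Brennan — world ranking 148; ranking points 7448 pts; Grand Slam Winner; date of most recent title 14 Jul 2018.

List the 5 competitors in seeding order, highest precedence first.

Baptiste, Brennan, Petrov, Greco, Farouk

By ranking points (higher first): Baptiste (9027 pts); then Brennan, Petrov, Greco and Farouk (each 7448 pts).
Brennan, Petrov, Greco and Farouk are each Grand Slam Winner, so the next rule applies.
Among Brennan, Petrov, Greco and Farouk, by world ranking (lower first): Brennan and Petrov (148) before Greco and Farouk (161).
Among Brennan and Petrov, by date of most recent title (later first): Brennan (14 Jul 2018) before Petrov (8 Jul 2009).
Among Greco and Farouk, by date of most recent title (later first): Greco (24 Sep 2017) before Farouk (28 Apr 2015).
Full order: Baptiste, Brennan, Petrov, Greco, Farouk.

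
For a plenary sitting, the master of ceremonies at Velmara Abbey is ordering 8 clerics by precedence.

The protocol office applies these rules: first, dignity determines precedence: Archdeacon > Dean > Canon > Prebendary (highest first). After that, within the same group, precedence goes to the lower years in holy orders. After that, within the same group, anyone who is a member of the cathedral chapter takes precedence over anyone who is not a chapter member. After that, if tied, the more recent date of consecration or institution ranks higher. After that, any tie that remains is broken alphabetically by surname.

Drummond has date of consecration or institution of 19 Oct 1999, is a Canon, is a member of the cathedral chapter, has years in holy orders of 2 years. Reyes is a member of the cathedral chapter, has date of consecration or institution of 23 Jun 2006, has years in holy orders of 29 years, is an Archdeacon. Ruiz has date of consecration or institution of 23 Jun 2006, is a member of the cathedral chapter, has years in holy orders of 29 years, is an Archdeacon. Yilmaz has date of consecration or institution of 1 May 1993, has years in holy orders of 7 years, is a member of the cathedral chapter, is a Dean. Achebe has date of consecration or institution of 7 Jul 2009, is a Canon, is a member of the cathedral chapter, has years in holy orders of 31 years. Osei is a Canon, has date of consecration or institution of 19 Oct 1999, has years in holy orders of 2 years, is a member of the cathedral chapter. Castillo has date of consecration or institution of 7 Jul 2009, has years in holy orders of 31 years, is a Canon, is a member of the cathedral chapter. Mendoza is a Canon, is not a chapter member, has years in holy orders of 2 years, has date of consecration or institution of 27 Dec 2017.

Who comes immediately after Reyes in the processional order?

By dignity: Reyes and Ruiz (Archdeacon); then Yilmaz (Dean); then Drummond, Osei, Mendoza, Achebe and Castillo (Canon).
Reyes and Ruiz both have years in holy orders 29 years, so the next rule applies.
Reyes and Ruiz are each a member of the cathedral chapter, so the next rule applies.
Reyes and Ruiz both have date of consecration or institution 23 Jun 2006, so the next rule applies.
Among Reyes and Ruiz, alphabetically by surname: Reyes before Ruiz.
Among Drummond, Osei, Mendoza, Achebe and Castillo, by years in holy orders (lower first): Drummond, Osei and Mendoza (2 years) before Achebe and Castillo (31 years).
Among Drummond, Osei and Mendoza, a member of the cathedral chapter before not a chapter member: Drummond and Osei (a member of the cathedral chapter) before Mendoza (not a chapter member).
Drummond and Osei both have date of consecration or institution 19 Oct 1999, so the next rule applies.
Among Drummond and Osei, alphabetically by surname: Drummond before Osei.
Achebe and Castillo are each a member of the cathedral chapter, so the next rule applies.
Achebe and Castillo both have date of consecration or institution 7 Jul 2009, so the next rule applies.
Among Achebe and Castillo, alphabetically by surname: Achebe before Castillo.
Order: Reyes, Ruiz, Yilmaz, Drummond, Osei, Mendoza, Achebe, Castillo.

Ruiz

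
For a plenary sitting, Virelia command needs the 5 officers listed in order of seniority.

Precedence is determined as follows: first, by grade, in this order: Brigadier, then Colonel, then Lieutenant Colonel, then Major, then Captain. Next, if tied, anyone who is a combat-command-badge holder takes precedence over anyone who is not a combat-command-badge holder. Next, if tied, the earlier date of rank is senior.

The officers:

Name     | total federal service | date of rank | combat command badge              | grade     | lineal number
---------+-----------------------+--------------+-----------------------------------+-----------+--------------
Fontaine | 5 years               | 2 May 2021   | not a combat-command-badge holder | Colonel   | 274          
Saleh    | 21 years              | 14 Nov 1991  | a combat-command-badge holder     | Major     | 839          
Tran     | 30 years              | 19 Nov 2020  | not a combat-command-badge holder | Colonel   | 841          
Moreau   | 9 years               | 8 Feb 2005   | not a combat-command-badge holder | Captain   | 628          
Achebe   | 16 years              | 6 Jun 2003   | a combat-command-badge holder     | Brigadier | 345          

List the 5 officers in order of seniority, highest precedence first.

By grade: Achebe (Brigadier); then Tran and Fontaine (Colonel); then Saleh (Major); then Moreau (Captain).
Tran and Fontaine are each not a combat-command-badge holder, so the next rule applies.
Among Tran and Fontaine, by date of rank (earlier first): Tran (19 Nov 2020) before Fontaine (2 May 2021).
Full order: Achebe, Tran, Fontaine, Saleh, Moreau.

Achebe, Tran, Fontaine, Saleh, Moreau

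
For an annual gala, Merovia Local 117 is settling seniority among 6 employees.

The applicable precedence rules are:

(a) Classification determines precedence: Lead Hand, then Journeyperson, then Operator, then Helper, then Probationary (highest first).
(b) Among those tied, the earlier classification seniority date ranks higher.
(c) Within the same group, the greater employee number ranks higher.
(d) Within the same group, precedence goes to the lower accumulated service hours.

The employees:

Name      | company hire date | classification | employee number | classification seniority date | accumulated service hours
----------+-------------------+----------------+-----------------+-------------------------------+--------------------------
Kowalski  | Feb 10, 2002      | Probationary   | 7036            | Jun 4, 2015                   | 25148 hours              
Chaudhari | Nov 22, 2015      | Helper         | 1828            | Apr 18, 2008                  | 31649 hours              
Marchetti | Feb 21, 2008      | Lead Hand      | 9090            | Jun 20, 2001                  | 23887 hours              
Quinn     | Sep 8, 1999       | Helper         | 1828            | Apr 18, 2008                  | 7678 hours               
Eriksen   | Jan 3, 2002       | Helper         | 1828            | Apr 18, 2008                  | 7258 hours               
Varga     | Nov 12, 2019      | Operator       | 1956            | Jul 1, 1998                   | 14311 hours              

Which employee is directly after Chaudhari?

Kowalski

By classification: Marchetti (Lead Hand); then Varga (Operator); then Eriksen, Quinn and Chaudhari (Helper); then Kowalski (Probationary).
Eriksen, Quinn and Chaudhari all have classification seniority date Apr 18, 2008, so the next rule applies.
Eriksen, Quinn and Chaudhari all have employee number 1828, so the next rule applies.
Among Eriksen, Quinn and Chaudhari, by accumulated service hours (lower first): Eriksen (7258 hours) before Quinn (7678 hours) before Chaudhari (31649 hours).
Order: Marchetti, Varga, Eriksen, Quinn, Chaudhari, Kowalski.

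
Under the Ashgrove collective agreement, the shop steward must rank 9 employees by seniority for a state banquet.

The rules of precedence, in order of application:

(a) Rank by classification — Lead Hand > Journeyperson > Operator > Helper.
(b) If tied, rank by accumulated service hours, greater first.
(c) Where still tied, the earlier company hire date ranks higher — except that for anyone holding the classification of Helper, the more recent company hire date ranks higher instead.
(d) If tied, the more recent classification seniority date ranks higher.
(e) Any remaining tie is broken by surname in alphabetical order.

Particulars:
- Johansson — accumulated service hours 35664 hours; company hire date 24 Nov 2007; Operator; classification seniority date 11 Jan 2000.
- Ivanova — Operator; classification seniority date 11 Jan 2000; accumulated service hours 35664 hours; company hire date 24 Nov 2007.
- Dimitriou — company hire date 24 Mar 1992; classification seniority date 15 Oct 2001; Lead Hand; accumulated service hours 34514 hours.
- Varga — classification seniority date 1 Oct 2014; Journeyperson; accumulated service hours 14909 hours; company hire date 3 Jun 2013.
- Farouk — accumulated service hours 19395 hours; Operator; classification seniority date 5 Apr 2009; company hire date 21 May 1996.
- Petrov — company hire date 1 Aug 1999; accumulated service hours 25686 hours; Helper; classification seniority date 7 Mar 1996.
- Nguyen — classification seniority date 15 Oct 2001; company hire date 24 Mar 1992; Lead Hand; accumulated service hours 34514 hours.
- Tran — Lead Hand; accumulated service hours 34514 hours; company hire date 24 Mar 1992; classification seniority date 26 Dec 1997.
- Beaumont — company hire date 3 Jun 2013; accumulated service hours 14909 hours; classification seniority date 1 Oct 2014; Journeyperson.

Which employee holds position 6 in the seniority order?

Ivanova

By classification: Dimitriou, Nguyen and Tran (Lead Hand); then Beaumont and Varga (Journeyperson); then Ivanova, Johansson and Farouk (Operator); then Petrov (Helper).
Dimitriou, Nguyen and Tran all have accumulated service hours 34514 hours, so the next rule applies.
Dimitriou, Nguyen and Tran all have company hire date 24 Mar 1992, so the next rule applies.
Among Dimitriou, Nguyen and Tran, by classification seniority date (later first): Dimitriou and Nguyen (15 Oct 2001) before Tran (26 Dec 1997).
Among Dimitriou and Nguyen, alphabetically by surname: Dimitriou before Nguyen.
Beaumont and Varga both have accumulated service hours 14909 hours, so the next rule applies.
Beaumont and Varga both have company hire date 3 Jun 2013, so the next rule applies.
Beaumont and Varga both have classification seniority date 1 Oct 2014, so the next rule applies.
Among Beaumont and Varga, alphabetically by surname: Beaumont before Varga.
Among Ivanova, Johansson and Farouk, by accumulated service hours (higher first): Ivanova and Johansson (35664 hours) before Farouk (19395 hours).
Ivanova and Johansson both have company hire date 24 Nov 2007, so the next rule applies.
Ivanova and Johansson both have classification seniority date 11 Jan 2000, so the next rule applies.
Among Ivanova and Johansson, alphabetically by surname: Ivanova before Johansson.
Order: Dimitriou, Nguyen, Tran, Beaumont, Varga, Ivanova, Johansson, Farouk, Petrov.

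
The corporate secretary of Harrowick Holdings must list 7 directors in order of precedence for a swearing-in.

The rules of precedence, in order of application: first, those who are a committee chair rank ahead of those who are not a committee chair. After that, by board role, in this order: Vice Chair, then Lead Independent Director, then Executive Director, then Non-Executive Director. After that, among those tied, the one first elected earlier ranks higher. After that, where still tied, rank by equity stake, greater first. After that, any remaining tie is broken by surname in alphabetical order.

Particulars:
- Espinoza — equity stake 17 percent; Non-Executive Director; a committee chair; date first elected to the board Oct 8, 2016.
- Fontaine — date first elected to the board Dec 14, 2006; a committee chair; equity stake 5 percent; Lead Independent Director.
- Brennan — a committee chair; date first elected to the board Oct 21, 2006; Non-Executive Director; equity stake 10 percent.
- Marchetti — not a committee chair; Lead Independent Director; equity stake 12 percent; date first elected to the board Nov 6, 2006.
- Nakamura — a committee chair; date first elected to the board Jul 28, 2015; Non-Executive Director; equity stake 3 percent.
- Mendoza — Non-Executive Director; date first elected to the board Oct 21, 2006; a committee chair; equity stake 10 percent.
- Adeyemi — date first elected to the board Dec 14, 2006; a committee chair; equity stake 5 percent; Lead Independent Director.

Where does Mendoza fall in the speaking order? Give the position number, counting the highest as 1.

4

By the first rule: Adeyemi, Fontaine, Brennan, Mendoza, Nakamura and Espinoza (each a committee chair); then Marchetti (not a committee chair).
Among Adeyemi, Fontaine, Brennan, Mendoza, Nakamura and Espinoza, by board role: Adeyemi and Fontaine (Lead Independent Director) before Brennan, Mendoza, Nakamura and Espinoza (Non-Executive Director).
Adeyemi and Fontaine both have date first elected to the board Dec 14, 2006, so the next rule applies.
Adeyemi and Fontaine both have equity stake 5 percent, so the next rule applies.
Among Adeyemi and Fontaine, alphabetically by surname: Adeyemi before Fontaine.
Among Brennan, Mendoza, Nakamura and Espinoza, by date first elected to the board (earlier first): Brennan and Mendoza (Oct 21, 2006) before Nakamura (Jul 28, 2015) before Espinoza (Oct 8, 2016).
Brennan and Mendoza both have equity stake 10 percent, so the next rule applies.
Among Brennan and Mendoza, alphabetically by surname: Brennan before Mendoza.
Order: Adeyemi, Fontaine, Brennan, Mendoza, Nakamura, Espinoza, Marchetti. So position 4.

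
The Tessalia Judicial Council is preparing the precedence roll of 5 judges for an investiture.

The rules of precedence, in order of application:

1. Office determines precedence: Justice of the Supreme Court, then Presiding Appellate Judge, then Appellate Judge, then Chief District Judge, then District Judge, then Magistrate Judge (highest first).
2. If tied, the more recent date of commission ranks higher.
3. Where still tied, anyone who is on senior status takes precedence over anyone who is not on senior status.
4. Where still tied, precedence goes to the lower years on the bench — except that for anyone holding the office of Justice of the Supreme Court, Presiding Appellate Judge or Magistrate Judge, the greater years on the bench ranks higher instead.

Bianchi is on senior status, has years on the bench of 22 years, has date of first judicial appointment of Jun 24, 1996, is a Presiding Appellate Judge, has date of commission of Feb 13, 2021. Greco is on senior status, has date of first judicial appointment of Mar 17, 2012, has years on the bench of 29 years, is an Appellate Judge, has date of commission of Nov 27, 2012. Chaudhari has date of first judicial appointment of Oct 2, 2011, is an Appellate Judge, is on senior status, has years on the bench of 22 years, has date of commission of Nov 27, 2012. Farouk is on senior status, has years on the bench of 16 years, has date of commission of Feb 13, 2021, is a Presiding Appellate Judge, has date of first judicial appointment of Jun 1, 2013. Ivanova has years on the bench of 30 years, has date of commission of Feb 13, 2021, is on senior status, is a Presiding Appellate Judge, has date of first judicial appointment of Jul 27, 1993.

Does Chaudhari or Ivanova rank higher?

By office: Ivanova, Bianchi and Farouk (Presiding Appellate Judge); then Chaudhari and Greco (Appellate Judge).
Ivanova, Bianchi and Farouk all have date of commission Feb 13, 2021, so the next rule applies.
Ivanova, Bianchi and Farouk are each on senior status, so the next rule applies.
Among Ivanova, Bianchi and Farouk, by years on the bench (higher first) (reversed rule for this group): Ivanova (30 years) before Bianchi (22 years) before Farouk (16 years).
Chaudhari and Greco both have date of commission Nov 27, 2012, so the next rule applies.
Chaudhari and Greco are each on senior status, so the next rule applies.
Among Chaudhari and Greco, by years on the bench (lower first): Chaudhari (22 years) before Greco (29 years).
So Ivanova takes precedence.

Ivanova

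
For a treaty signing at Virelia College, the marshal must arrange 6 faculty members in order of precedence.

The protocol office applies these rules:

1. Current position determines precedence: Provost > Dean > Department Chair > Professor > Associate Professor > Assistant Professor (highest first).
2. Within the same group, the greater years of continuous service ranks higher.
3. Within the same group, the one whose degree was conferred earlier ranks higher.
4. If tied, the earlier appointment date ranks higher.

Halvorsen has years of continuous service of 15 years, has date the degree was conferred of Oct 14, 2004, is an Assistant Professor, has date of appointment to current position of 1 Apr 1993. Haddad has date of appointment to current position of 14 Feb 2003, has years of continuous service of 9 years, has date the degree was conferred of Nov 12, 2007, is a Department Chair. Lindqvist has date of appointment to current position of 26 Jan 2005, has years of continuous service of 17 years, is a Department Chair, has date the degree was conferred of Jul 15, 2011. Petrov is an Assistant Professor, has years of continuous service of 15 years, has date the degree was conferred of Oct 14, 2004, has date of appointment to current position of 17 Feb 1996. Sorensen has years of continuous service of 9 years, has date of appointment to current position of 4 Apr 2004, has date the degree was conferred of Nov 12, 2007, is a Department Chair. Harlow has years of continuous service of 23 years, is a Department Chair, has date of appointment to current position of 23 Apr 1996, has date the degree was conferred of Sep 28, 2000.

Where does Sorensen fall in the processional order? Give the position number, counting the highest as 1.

By current position: Harlow, Lindqvist, Haddad and Sorensen (Department Chair); then Halvorsen and Petrov (Assistant Professor).
Among Harlow, Lindqvist, Haddad and Sorensen, by years of continuous service (higher first): Harlow (23 years) before Lindqvist (17 years) before Haddad and Sorensen (9 years).
Haddad and Sorensen both have date the degree was conferred Nov 12, 2007, so the next rule applies.
Among Haddad and Sorensen, by date of appointment to current position (earlier first): Haddad (14 Feb 2003) before Sorensen (4 Apr 2004).
Halvorsen and Petrov both have years of continuous service 15 years, so the next rule applies.
Halvorsen and Petrov both have date the degree was conferred Oct 14, 2004, so the next rule applies.
Among Halvorsen and Petrov, by date of appointment to current position (earlier first): Halvorsen (1 Apr 1993) before Petrov (17 Feb 1996).
Order: Harlow, Lindqvist, Haddad, Sorensen, Halvorsen, Petrov. So position 4.

4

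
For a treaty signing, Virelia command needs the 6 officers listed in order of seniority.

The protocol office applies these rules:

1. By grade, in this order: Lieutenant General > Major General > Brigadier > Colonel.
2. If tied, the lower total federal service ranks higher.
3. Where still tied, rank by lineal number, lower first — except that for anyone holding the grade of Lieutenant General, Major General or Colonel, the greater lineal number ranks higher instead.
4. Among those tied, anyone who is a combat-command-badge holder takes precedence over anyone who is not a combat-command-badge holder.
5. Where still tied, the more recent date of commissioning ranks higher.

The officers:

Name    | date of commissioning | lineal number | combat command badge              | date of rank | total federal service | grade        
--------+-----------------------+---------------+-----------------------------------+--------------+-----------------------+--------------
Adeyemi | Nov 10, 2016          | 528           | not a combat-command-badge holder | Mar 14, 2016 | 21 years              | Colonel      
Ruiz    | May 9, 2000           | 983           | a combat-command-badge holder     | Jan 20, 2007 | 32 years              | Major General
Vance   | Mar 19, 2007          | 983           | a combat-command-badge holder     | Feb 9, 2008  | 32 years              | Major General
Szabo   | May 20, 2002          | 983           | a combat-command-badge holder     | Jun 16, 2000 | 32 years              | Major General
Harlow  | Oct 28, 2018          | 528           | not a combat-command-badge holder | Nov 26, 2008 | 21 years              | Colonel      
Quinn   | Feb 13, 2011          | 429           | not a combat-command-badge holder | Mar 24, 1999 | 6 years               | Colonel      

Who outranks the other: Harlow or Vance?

By grade: Vance, Szabo and Ruiz (Major General); then Quinn, Harlow and Adeyemi (Colonel).
Vance, Szabo and Ruiz all have total federal service 32 years, so the next rule applies.
Vance, Szabo and Ruiz all have lineal number 983, so the next rule applies.
Vance, Szabo and Ruiz are each a combat-command-badge holder, so the next rule applies.
Among Vance, Szabo and Ruiz, by date of commissioning (later first): Vance (Mar 19, 2007) before Szabo (May 20, 2002) before Ruiz (May 9, 2000).
Among Quinn, Harlow and Adeyemi, by total federal service (lower first): Quinn (6 years) before Harlow and Adeyemi (21 years).
Harlow and Adeyemi both have lineal number 528, so the next rule applies.
Harlow and Adeyemi are each not a combat-command-badge holder, so the next rule applies.
Among Harlow and Adeyemi, by date of commissioning (later first): Harlow (Oct 28, 2018) before Adeyemi (Nov 10, 2016).
So Vance takes precedence.

Vance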